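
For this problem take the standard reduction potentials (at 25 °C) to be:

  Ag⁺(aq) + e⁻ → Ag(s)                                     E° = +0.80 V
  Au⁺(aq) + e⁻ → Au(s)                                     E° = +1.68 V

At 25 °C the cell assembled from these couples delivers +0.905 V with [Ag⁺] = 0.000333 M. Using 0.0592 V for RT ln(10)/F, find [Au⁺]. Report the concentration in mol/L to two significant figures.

Au⁺/Au is the cathode, Ag⁺/Ag the anode: E°cell = +0.88 V, n = 1.
Overall reaction: Au⁺(aq) + Ag(s) → Au(s) + Ag⁺(aq); Q = [Ag⁺]^1/[Au⁺]^1.
From E = E° − (0.0592/n) log Q: log Q = (E° − E)·n/0.0592 = (+0.88 − (+0.905))·1/0.0592 = -0.4223.
So 1·log[Au⁺] = 1·log(0.000333) − log Q = -3.4776 − (-0.4223) = -3.0553; [Au⁺] = 10^(-3.0553) ≈ 0.00088 M.

0.00088 M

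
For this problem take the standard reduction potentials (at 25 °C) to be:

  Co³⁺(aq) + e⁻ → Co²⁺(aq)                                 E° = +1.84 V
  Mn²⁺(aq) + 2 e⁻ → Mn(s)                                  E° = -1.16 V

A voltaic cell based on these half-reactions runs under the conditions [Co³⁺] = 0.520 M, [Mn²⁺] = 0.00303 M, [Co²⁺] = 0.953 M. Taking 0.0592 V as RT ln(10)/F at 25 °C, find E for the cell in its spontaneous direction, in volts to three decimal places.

+3.059 V

Co³⁺/Co²⁺ is the cathode (higher E°), Mn²⁺/Mn the anode: E°cell = +1.84 − (-1.16) = +3.00 V, n = 2.
Overall: 2 Co³⁺(aq) + Mn(s) → 2 Co²⁺(aq) + Mn²⁺(aq)
Q = [Co²⁺]^2·[Mn²⁺] / ([Co³⁺]^2); log Q = -1.992.
E = E° − (0.0592/n) log Q = +3.00 − (0.0592/2)(-1.992) = +3.059 V.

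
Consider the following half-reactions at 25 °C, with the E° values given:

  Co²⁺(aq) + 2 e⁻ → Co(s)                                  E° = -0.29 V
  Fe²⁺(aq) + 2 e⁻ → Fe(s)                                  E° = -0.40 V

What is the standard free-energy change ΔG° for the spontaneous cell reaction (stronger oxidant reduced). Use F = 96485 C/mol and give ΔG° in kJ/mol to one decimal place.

-21.2 kJ/mol

Co²⁺/Co (E° = -0.29 V) is the cathode; Fe²⁺/Fe (E° = -0.40 V) is the anode, so E°cell = +0.11 V.
Balancing electrons gives n = 2 (lcm of 2 and 2).
ΔG° = −nFE° = −(2)(96485)(+0.11) = -21,227 J = -21.2 kJ/mol.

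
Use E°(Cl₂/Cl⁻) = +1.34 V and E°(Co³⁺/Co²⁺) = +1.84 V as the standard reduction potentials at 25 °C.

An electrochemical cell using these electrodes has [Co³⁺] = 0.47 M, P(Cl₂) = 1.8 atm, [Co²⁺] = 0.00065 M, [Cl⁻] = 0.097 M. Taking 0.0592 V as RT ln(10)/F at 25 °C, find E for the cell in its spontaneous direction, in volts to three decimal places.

Co³⁺/Co²⁺ is the cathode (higher E°), Cl₂/Cl⁻ the anode: E°cell = +1.84 − (+1.34) = +0.50 V, n = 2.
Overall: 2 Co³⁺(aq) + 2 Cl⁻(aq) → 2 Co²⁺(aq) + Cl₂(g)
Q = [Co²⁺]^2·P(Cl₂) / ([Co³⁺]^2·[Cl⁻]^2); log Q = -3.437.
E = E° − (0.0592/n) log Q = +0.50 − (0.0592/2)(-3.437) = +0.602 V.

+0.602 V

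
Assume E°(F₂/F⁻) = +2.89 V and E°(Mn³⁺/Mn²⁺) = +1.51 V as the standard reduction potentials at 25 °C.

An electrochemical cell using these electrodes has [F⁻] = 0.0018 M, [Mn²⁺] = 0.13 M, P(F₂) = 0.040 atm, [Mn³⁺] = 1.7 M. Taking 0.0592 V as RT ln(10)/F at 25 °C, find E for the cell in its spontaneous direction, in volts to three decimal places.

F₂/F⁻ is the cathode (higher E°), Mn³⁺/Mn²⁺ the anode: E°cell = +2.89 − (+1.51) = +1.38 V, n = 2.
Overall: F₂(g) + 2 Mn²⁺(aq) → 2 F⁻(aq) + 2 Mn³⁺(aq)
Q = [F⁻]^2·[Mn³⁺]^2 / (P(F₂)·[Mn²⁺]^2); log Q = -1.859.
E = E° − (0.0592/n) log Q = +1.38 − (0.0592/2)(-1.859) = +1.435 V.

+1.435 V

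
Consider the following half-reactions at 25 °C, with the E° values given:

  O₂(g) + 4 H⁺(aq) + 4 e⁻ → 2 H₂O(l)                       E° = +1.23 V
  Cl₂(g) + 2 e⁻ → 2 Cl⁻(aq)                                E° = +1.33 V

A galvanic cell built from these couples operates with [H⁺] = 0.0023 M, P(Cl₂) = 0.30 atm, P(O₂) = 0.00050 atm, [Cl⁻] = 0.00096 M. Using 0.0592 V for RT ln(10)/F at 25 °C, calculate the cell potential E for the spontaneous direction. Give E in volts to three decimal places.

+0.468 V

Cl₂/Cl⁻ is the cathode (higher E°), O₂/H₂O the anode: E°cell = +1.33 − (+1.23) = +0.10 V, n = 4.
Overall: 2 Cl₂(g) + 2 H₂O(l) → 4 Cl⁻(aq) + O₂(g) + 4 H⁺(aq)
Q = [Cl⁻]^4·P(O₂)·[H⁺]^4 / (P(Cl₂)^2); log Q = -24.879.
E = E° − (0.0592/n) log Q = +0.10 − (0.0592/4)(-24.879) = +0.468 V.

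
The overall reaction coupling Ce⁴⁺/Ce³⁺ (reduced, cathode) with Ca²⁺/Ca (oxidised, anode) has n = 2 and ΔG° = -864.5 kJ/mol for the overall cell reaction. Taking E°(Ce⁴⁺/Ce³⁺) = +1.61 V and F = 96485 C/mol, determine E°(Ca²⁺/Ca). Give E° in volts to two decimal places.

-2.87 V

E°cell = −ΔG°/(nF) = −(-864.5×10³)/((2)(96485)) = +4.480 V.
Since Ce⁴⁺/Ce³⁺ is the cathode and Ca²⁺/Ca the anode, E°cell = E°(Ce⁴⁺/Ce³⁺) − E°(Ca²⁺/Ca).
So E°(Ca²⁺/Ca) = E°(Ce⁴⁺/Ce³⁺) − E°cell = (+1.61) − (+4.480) = -2.87 V.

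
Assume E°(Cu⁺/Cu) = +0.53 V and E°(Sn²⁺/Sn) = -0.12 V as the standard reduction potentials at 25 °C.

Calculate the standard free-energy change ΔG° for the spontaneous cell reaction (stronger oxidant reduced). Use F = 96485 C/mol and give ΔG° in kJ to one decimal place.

Cu⁺/Cu (E° = +0.53 V) is the cathode; Sn²⁺/Sn (E° = -0.12 V) is the anode, so E°cell = +0.65 V.
Balancing electrons gives n = 2 (lcm of 1 and 2).
ΔG° = −nFE° = −(2)(96485)(+0.65) = -125,430 J = -125.4 kJ.

-125.4 kJ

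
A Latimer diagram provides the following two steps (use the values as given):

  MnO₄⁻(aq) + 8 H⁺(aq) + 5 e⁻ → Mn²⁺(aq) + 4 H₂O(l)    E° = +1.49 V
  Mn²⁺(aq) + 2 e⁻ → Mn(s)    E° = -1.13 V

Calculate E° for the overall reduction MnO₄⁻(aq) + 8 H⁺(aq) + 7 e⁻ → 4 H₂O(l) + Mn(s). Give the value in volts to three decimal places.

Standard free energies of sequential steps add: ΔG°₃ = ΔG°₁ + ΔG°₂, so n₃E°₃ = n₁E°₁ + n₂E°₂.
E°₃ = (5×+1.49 + 2×-1.13) / 7 = (+5.190) / 7 = +0.741 V.

+0.741 V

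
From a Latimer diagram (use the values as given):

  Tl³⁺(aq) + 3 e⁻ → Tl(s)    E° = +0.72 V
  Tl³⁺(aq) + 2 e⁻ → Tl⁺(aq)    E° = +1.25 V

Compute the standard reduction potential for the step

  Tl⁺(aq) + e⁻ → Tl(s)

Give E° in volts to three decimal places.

-0.340 V

Sequential free energies add, so n₃E°₃ = n₁E°₁ + n₂E°₂.
With n₃ = 3, and the known step contributing 2×(+1.25) V, the unknown satisfies 1·E° = 3×(+0.72) − 2×(+1.25) = -0.340.
E° = -0.340 / 1 = -0.340 V.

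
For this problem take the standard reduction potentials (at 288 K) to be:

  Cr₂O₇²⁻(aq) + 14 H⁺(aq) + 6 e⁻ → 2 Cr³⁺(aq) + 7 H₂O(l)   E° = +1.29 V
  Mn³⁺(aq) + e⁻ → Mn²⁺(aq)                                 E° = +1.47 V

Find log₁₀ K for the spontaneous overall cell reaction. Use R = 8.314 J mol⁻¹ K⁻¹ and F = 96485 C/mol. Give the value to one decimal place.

Cathode: Mn³⁺/Mn²⁺; anode: Cr₂O₇²⁻/Cr³⁺. E°cell = (+1.47) − (+1.29) = +0.18 V, with n = 6.
ΔG° = −nFE° = −RT ln K, so ln K = nFE°/(RT) = (6)(96485)(+0.18) / ((8.314)(288)) = 43.519.
log₁₀ K = 43.519 / ln 10 = 18.9.

18.9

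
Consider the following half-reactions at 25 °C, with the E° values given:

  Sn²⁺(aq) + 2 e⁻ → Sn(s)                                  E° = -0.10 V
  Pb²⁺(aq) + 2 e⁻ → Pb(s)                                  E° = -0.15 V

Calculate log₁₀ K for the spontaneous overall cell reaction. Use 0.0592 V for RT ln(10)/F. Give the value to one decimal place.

1.7

Cathode: Sn²⁺/Sn; anode: Pb²⁺/Pb. E°cell = +0.05 V, n = 2.
log K = nE°cell / 0.0592 = (2)(+0.05) / 0.0592 = 1.7.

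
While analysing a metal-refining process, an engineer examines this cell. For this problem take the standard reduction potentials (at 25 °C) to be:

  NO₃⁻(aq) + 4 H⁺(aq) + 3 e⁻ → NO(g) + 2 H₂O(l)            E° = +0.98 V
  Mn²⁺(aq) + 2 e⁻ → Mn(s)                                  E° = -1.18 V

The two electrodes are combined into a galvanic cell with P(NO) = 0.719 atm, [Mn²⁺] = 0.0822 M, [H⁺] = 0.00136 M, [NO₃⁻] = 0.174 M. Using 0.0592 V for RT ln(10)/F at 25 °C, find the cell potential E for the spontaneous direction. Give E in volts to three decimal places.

+1.954 V

NO₃⁻/NO is the cathode (higher E°), Mn²⁺/Mn the anode: E°cell = +0.98 − (-1.18) = +2.16 V, n = 6.
Overall: 2 NO₃⁻(aq) + 8 H⁺(aq) + 3 Mn(s) → 2 NO(g) + 4 H₂O(l) + 3 Mn²⁺(aq)
Q = P(NO)^2·[Mn²⁺]^3 / ([NO₃⁻]^2·[H⁺]^8); log Q = 20.909.
E = E° − (0.0592/n) log Q = +2.16 − (0.0592/6)(20.909) = +1.954 V.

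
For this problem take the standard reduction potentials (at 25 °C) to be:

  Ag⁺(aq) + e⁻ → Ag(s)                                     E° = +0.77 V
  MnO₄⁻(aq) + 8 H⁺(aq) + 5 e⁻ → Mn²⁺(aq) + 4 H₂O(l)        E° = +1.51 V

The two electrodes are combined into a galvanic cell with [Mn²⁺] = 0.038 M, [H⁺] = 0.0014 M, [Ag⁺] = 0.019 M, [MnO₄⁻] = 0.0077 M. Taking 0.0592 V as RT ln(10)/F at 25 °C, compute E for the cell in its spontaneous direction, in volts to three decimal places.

MnO₄⁻/Mn²⁺ is the cathode (higher E°), Ag⁺/Ag the anode: E°cell = +1.51 − (+0.77) = +0.74 V, n = 5.
Overall: MnO₄⁻(aq) + 8 H⁺(aq) + 5 Ag(s) → Mn²⁺(aq) + 4 H₂O(l) + 5 Ag⁺(aq)
Q = [Mn²⁺]·[Ag⁺]^5 / ([MnO₄⁻]·[H⁺]^8); log Q = 14.918.
E = E° − (0.0592/n) log Q = +0.74 − (0.0592/5)(14.918) = +0.563 V.

+0.563 V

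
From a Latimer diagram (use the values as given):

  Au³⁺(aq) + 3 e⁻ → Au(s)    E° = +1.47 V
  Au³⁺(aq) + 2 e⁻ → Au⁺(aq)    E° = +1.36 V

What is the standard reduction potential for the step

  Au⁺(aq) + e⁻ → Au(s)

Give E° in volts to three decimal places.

+1.690 V

Sequential free energies add, so n₃E°₃ = n₁E°₁ + n₂E°₂.
With n₃ = 3, and the known step contributing 2×(+1.36) V, the unknown satisfies 1·E° = 3×(+1.47) − 2×(+1.36) = +1.690.
E° = +1.690 / 1 = +1.690 V.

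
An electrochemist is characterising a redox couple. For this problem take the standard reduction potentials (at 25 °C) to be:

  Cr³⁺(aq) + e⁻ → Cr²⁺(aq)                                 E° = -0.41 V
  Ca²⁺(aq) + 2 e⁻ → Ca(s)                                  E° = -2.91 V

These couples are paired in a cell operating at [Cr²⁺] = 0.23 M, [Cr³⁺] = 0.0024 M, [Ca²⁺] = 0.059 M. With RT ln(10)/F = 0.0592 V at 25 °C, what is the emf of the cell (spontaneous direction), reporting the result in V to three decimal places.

Cr³⁺/Cr²⁺ is the cathode (higher E°), Ca²⁺/Ca the anode: E°cell = -0.41 − (-2.91) = +2.50 V, n = 2.
Overall: 2 Cr³⁺(aq) + Ca(s) → 2 Cr²⁺(aq) + Ca²⁺(aq)
Q = [Cr²⁺]^2·[Ca²⁺] / ([Cr³⁺]^2); log Q = 2.734.
E = E° − (0.0592/n) log Q = +2.50 − (0.0592/2)(2.734) = +2.419 V.

+2.419 V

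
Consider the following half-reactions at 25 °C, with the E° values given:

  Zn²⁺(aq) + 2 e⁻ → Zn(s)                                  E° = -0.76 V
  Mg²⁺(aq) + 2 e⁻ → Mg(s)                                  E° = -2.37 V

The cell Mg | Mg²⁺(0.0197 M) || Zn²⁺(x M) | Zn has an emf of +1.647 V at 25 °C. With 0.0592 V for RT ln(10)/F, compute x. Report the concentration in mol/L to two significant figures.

Zn²⁺/Zn is the cathode, Mg²⁺/Mg the anode: E°cell = +1.61 V, n = 2.
Overall reaction: Zn²⁺(aq) + Mg(s) → Zn(s) + Mg²⁺(aq); Q = [Mg²⁺]^1/[Zn²⁺]^1.
From E = E° − (0.0592/n) log Q: log Q = (E° − E)·n/0.0592 = (+1.61 − (+1.647))·2/0.0592 = -1.2500.
So 1·log[Zn²⁺] = 1·log(0.0197) − log Q = -1.7055 − (-1.2500) = -0.4555; [Zn²⁺] = 10^(-0.4555) ≈ 0.35 M.

0.35 M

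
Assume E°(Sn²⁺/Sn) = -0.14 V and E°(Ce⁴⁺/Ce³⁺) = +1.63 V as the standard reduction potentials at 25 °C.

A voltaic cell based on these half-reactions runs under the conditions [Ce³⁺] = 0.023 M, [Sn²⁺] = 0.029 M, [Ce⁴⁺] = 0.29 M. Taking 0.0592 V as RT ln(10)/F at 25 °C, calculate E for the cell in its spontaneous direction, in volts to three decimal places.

Ce⁴⁺/Ce³⁺ is the cathode (higher E°), Sn²⁺/Sn the anode: E°cell = +1.63 − (-0.14) = +1.77 V, n = 2.
Overall: 2 Ce⁴⁺(aq) + Sn(s) → 2 Ce³⁺(aq) + Sn²⁺(aq)
Q = [Ce³⁺]^2·[Sn²⁺] / ([Ce⁴⁺]^2); log Q = -3.739.
E = E° − (0.0592/n) log Q = +1.77 − (0.0592/2)(-3.739) = +1.881 V.

+1.881 V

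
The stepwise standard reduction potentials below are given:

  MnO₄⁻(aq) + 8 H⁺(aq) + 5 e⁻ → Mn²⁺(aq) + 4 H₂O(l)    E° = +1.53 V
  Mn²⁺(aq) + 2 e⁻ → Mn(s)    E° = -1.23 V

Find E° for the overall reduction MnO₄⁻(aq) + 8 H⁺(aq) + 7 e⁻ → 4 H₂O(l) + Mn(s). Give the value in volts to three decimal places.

+0.741 V

Adding the free-energy changes (−nFE°) of the two steps gives −n₃FE°₃ = −n₁FE°₁ − n₂FE°₂.
E°₃ = (5×+1.53 + 2×-1.23) / 7 = (+5.190) / 7 = +0.741 V.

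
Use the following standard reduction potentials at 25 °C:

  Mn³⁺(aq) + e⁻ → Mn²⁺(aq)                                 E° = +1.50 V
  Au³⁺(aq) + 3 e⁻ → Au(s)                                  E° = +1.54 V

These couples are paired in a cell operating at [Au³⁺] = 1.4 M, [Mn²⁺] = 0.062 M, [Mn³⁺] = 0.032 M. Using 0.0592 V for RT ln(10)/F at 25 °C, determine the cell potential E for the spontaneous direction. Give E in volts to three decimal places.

+0.060 V

Au³⁺/Au is the cathode (higher E°), Mn³⁺/Mn²⁺ the anode: E°cell = +1.54 − (+1.50) = +0.04 V, n = 3.
Overall: Au³⁺(aq) + 3 Mn²⁺(aq) → Au(s) + 3 Mn³⁺(aq)
Q = [Mn³⁺]^3 / ([Au³⁺]·[Mn²⁺]^3); log Q = -1.008.
E = E° − (0.0592/n) log Q = +0.04 − (0.0592/3)(-1.008) = +0.060 V.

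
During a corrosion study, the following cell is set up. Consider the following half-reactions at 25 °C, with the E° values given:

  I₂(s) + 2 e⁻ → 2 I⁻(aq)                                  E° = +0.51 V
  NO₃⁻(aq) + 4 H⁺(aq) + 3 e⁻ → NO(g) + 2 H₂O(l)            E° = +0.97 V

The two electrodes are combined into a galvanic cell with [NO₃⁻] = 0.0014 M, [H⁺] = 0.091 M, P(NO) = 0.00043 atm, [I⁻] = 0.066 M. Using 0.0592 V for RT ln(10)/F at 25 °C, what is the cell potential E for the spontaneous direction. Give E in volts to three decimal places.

+0.318 V

NO₃⁻/NO is the cathode (higher E°), I₂/I⁻ the anode: E°cell = +0.97 − (+0.51) = +0.46 V, n = 6.
Overall: 2 NO₃⁻(aq) + 8 H⁺(aq) + 6 I⁻(aq) → 2 NO(g) + 4 H₂O(l) + 3 I₂(s)
Q = P(NO)^2 / ([NO₃⁻]^2·[H⁺]^8·[I⁻]^6); log Q = 14.385.
E = E° − (0.0592/n) log Q = +0.46 − (0.0592/6)(14.385) = +0.318 V.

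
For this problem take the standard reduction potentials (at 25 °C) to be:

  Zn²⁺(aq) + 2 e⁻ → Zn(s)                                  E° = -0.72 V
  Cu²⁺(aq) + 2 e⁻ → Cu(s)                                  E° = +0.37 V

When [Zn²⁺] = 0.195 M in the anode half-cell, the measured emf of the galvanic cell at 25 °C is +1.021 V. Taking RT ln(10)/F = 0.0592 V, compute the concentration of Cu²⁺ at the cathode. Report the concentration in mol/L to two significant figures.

Cu²⁺/Cu is the cathode, Zn²⁺/Zn the anode: E°cell = +1.09 V, n = 2.
Overall reaction: Cu²⁺(aq) + Zn(s) → Cu(s) + Zn²⁺(aq); Q = [Zn²⁺]^1/[Cu²⁺]^1.
From E = E° − (0.0592/n) log Q: log Q = (E° − E)·n/0.0592 = (+1.09 − (+1.021))·2/0.0592 = 2.3311.
So 1·log[Cu²⁺] = 1·log(0.195) − log Q = -0.7100 − (2.3311) = -3.0411; [Cu²⁺] = 10^(-3.0411) ≈ 0.00091 M.

0.00091 M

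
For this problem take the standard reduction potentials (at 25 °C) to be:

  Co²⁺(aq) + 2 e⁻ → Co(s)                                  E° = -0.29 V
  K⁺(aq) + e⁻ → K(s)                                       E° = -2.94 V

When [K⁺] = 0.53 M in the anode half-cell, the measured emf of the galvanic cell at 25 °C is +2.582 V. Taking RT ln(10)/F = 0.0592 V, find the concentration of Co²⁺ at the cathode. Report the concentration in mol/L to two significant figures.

0.0014 M

Co²⁺/Co is the cathode, K⁺/K the anode: E°cell = +2.65 V, n = 2.
Overall reaction: Co²⁺(aq) + 2 K(s) → Co(s) + 2 K⁺(aq); Q = [K⁺]^2/[Co²⁺]^1.
From E = E° − (0.0592/n) log Q: log Q = (E° − E)·n/0.0592 = (+2.65 − (+2.582))·2/0.0592 = 2.2973.
So 1·log[Co²⁺] = 2·log(0.53) − log Q = -0.5514 − (2.2973) = -2.8487; [Co²⁺] = 10^(-2.8487) ≈ 0.0014 M.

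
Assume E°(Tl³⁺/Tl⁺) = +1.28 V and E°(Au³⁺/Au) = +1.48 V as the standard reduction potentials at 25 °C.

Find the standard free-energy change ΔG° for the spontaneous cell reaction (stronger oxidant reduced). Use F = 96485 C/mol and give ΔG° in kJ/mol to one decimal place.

Au³⁺/Au (E° = +1.48 V) is the cathode; Tl³⁺/Tl⁺ (E° = +1.28 V) is the anode, so E°cell = +0.20 V.
Balancing electrons gives n = 6 (lcm of 3 and 2).
ΔG° = −nFE° = −(6)(96485)(+0.20) = -115,782 J = -115.8 kJ/mol.

-115.8 kJ/mol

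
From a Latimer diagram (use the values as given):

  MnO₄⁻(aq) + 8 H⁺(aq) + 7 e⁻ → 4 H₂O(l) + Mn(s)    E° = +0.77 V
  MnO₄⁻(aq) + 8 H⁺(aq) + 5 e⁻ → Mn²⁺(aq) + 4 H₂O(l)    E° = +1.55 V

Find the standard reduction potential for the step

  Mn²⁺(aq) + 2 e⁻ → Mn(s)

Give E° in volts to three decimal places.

Sequential free energies add, so n₃E°₃ = n₁E°₁ + n₂E°₂.
With n₃ = 7, and the known step contributing 5×(+1.55) V, the unknown satisfies 2·E° = 7×(+0.77) − 5×(+1.55) = -2.360.
E° = -2.360 / 2 = -1.180 V.

-1.180 V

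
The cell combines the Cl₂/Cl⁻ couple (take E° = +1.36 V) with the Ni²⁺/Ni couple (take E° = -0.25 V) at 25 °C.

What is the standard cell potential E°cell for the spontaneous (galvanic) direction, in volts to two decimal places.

+1.61 V

The Cl₂/Cl⁻ couple has the higher reduction potential, so it is the cathode; Ni²⁺/Ni is oxidised at the anode.
E°cell = E°(cathode) − E°(anode) = (+1.36) − (-0.25) = +1.61 V.
Since E°cell > 0, the reaction is spontaneous under standard conditions.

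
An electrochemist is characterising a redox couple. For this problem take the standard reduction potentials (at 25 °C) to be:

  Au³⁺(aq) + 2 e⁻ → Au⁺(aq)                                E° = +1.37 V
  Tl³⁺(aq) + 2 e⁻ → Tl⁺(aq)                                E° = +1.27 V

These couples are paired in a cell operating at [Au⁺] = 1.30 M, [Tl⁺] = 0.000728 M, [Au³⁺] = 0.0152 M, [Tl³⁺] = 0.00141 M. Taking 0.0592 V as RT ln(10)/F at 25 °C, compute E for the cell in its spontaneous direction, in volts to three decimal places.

Au³⁺/Au⁺ is the cathode (higher E°), Tl³⁺/Tl⁺ the anode: E°cell = +1.37 − (+1.27) = +0.10 V, n = 2.
Overall: Au³⁺(aq) + Tl⁺(aq) → Au⁺(aq) + Tl³⁺(aq)
Q = [Au⁺]·[Tl³⁺] / ([Au³⁺]·[Tl⁺]); log Q = 2.219.
E = E° − (0.0592/n) log Q = +0.10 − (0.0592/2)(2.219) = +0.034 V.

+0.034 V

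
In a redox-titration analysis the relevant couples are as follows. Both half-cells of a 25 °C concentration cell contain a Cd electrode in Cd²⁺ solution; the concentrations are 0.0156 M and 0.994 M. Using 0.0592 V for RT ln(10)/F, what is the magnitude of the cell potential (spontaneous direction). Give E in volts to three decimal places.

+0.053 V

For a concentration cell E°cell = 0. The 0.994 M side is the cathode (reduction is favoured where [Cd²⁺] is higher).
With n = 2, E = −(0.0592/2) log([Cd²⁺]ₐₙ/[Cd²⁺]꜀ₐₜ) = −(0.0592/2) log(0.0156/0.994) = −(0.0592/2)(-1.804) = +0.053 V.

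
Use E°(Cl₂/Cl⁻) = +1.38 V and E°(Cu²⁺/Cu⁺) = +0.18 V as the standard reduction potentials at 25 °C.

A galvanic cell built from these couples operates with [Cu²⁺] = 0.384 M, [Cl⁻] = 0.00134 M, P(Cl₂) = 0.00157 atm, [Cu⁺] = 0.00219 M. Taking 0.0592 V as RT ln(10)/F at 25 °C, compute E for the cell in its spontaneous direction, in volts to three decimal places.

+1.154 V

Cl₂/Cl⁻ is the cathode (higher E°), Cu²⁺/Cu⁺ the anode: E°cell = +1.38 − (+0.18) = +1.20 V, n = 2.
Overall: Cl₂(g) + 2 Cu⁺(aq) → 2 Cl⁻(aq) + 2 Cu²⁺(aq)
Q = [Cl⁻]^2·[Cu²⁺]^2 / (P(Cl₂)·[Cu⁺]^2); log Q = 1.546.
E = E° − (0.0592/n) log Q = +1.20 − (0.0592/2)(1.546) = +1.154 V.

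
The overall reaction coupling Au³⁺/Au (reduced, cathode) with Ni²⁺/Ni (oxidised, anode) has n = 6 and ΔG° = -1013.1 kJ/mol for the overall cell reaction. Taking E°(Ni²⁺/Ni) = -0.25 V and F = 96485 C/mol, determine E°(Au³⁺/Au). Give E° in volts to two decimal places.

E°cell = −ΔG°/(nF) = −(-1013.1×10³)/((6)(96485)) = +1.750 V.
Since Au³⁺/Au is the cathode and Ni²⁺/Ni the anode, E°cell = E°(Au³⁺/Au) − E°(Ni²⁺/Ni).
So E°(Au³⁺/Au) = E°cell + E°(Ni²⁺/Ni) = +1.750 + (-0.25) = +1.50 V.

+1.50 V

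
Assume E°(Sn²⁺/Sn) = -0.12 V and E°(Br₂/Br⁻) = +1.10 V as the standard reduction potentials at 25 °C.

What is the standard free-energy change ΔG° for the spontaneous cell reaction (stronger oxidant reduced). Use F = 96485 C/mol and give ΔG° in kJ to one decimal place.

-235.4 kJ

Br₂/Br⁻ (E° = +1.10 V) is the cathode; Sn²⁺/Sn (E° = -0.12 V) is the anode, so E°cell = +1.22 V.
Balancing electrons gives n = 2 (lcm of 2 and 2).
ΔG° = −nFE° = −(2)(96485)(+1.22) = -235,423 J = -235.4 kJ.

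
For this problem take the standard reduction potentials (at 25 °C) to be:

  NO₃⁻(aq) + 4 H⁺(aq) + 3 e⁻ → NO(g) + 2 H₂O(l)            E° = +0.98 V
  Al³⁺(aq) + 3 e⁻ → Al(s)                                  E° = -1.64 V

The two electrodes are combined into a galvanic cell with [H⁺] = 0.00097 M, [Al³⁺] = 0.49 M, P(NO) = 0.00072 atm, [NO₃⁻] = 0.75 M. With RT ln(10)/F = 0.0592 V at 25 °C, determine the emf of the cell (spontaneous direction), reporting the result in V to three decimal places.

NO₃⁻/NO is the cathode (higher E°), Al³⁺/Al the anode: E°cell = +0.98 − (-1.64) = +2.62 V, n = 3.
Overall: NO₃⁻(aq) + 4 H⁺(aq) + Al(s) → NO(g) + 2 H₂O(l) + Al³⁺(aq)
Q = P(NO)·[Al³⁺] / ([NO₃⁻]·[H⁺]^4); log Q = 8.725.
E = E° − (0.0592/n) log Q = +2.62 − (0.0592/3)(8.725) = +2.448 V.

+2.448 V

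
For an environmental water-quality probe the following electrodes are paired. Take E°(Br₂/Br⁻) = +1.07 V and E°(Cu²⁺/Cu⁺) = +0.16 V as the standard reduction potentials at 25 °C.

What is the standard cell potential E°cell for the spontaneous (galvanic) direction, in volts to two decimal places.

The Br₂/Br⁻ couple has the higher reduction potential, so it is the cathode; Cu²⁺/Cu⁺ is oxidised at the anode.
E°cell = E°(cathode) − E°(anode) = (+1.07) − (+0.16) = +0.91 V.

+0.91 V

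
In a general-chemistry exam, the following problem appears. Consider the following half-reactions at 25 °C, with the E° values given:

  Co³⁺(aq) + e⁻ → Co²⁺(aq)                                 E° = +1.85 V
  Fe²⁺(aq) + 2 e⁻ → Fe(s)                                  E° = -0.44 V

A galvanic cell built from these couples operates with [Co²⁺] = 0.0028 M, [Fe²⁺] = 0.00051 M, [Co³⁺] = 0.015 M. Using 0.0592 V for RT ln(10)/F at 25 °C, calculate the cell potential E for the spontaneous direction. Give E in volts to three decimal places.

Co³⁺/Co²⁺ is the cathode (higher E°), Fe²⁺/Fe the anode: E°cell = +1.85 − (-0.44) = +2.29 V, n = 2.
Overall: 2 Co³⁺(aq) + Fe(s) → 2 Co²⁺(aq) + Fe²⁺(aq)
Q = [Co²⁺]^2·[Fe²⁺] / ([Co³⁺]^2); log Q = -4.750.
E = E° − (0.0592/n) log Q = +2.29 − (0.0592/2)(-4.750) = +2.431 V.

+2.431 V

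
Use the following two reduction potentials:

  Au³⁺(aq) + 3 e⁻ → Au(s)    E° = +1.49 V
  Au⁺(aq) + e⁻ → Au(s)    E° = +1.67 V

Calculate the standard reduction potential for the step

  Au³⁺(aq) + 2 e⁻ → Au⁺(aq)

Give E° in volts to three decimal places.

+1.400 V

Sequential free energies add, so n₃E°₃ = n₁E°₁ + n₂E°₂.
With n₃ = 3, and the known step contributing 1×(+1.67) V, the unknown satisfies 2·E° = 3×(+1.49) − 1×(+1.67) = +2.800.
E° = +2.800 / 2 = +1.400 V.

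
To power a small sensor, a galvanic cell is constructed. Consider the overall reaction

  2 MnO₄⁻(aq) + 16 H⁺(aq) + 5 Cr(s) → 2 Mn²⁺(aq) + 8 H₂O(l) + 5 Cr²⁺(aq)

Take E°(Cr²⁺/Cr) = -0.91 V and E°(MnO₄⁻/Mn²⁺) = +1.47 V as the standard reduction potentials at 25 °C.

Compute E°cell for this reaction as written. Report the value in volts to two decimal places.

The MnO₄⁻/Mn²⁺ couple has the higher reduction potential, so it is the cathode; Cr²⁺/Cr is oxidised at the anode.
E°cell = E°(cathode) − E°(anode) = (+1.47) − (-0.91) = +2.38 V.
Since E°cell > 0, the reaction is spontaneous under standard conditions.

+2.38 V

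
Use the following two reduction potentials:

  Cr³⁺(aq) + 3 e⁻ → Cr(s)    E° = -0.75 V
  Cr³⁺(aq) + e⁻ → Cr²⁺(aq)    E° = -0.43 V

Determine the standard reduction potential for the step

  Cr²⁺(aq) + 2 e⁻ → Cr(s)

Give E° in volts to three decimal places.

Sequential free energies add, so n₃E°₃ = n₁E°₁ + n₂E°₂.
With n₃ = 3, and the known step contributing 1×(-0.43) V, the unknown satisfies 2·E° = 3×(-0.75) − 1×(-0.43) = -1.820.
E° = -1.820 / 2 = -0.910 V.

-0.910 V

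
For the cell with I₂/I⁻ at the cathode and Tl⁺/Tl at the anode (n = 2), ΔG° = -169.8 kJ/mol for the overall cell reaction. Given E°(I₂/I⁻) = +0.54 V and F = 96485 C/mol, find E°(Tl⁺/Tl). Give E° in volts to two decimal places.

-0.34 V

E°cell = −ΔG°/(nF) = −(-169.8×10³)/((2)(96485)) = +0.880 V.
Since I₂/I⁻ is the cathode and Tl⁺/Tl the anode, E°cell = E°(I₂/I⁻) − E°(Tl⁺/Tl).
So E°(Tl⁺/Tl) = E°(I₂/I⁻) − E°cell = (+0.54) − (+0.880) = -0.34 V.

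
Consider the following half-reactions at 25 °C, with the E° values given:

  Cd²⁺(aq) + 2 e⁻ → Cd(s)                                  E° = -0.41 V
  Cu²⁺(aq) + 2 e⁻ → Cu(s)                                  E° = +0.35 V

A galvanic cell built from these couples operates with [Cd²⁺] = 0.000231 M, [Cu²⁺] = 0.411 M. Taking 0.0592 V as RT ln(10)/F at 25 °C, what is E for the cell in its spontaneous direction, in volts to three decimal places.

+0.856 V

Cu²⁺/Cu is the cathode (higher E°), Cd²⁺/Cd the anode: E°cell = +0.35 − (-0.41) = +0.76 V, n = 2.
Overall: Cu²⁺(aq) + Cd(s) → Cu(s) + Cd²⁺(aq)
Q = [Cd²⁺] / ([Cu²⁺]); log Q = -3.250.
E = E° − (0.0592/n) log Q = +0.76 − (0.0592/2)(-3.250) = +0.856 V.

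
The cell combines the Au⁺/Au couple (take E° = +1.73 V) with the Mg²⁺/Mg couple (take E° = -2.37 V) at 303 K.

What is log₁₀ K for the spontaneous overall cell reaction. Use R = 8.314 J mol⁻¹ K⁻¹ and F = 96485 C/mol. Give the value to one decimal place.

136.4

Cathode: Au⁺/Au; anode: Mg²⁺/Mg. E°cell = (+1.73) − (-2.37) = +4.10 V, with n = 2.
ΔG° = −nFE° = −RT ln K, so ln K = nFE°/(RT) = (2)(96485)(+4.10) / ((8.314)(303)) = 314.066.
log₁₀ K = 314.066 / ln 10 = 136.4.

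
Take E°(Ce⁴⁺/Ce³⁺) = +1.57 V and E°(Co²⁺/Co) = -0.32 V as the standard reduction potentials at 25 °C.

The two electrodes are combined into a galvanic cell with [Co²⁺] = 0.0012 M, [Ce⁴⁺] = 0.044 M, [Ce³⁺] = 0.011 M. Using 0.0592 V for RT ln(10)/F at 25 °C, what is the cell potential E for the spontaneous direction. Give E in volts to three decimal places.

Ce⁴⁺/Ce³⁺ is the cathode (higher E°), Co²⁺/Co the anode: E°cell = +1.57 − (-0.32) = +1.89 V, n = 2.
Overall: 2 Ce⁴⁺(aq) + Co(s) → 2 Ce³⁺(aq) + Co²⁺(aq)
Q = [Ce³⁺]^2·[Co²⁺] / ([Ce⁴⁺]^2); log Q = -4.125.
E = E° − (0.0592/n) log Q = +1.89 − (0.0592/2)(-4.125) = +2.012 V.

+2.012 V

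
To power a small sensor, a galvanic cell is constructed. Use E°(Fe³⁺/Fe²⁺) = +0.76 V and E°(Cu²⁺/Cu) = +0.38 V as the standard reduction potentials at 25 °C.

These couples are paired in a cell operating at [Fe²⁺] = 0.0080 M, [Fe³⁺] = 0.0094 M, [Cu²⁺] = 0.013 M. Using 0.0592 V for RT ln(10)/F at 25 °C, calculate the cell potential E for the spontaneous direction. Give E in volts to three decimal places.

Fe³⁺/Fe²⁺ is the cathode (higher E°), Cu²⁺/Cu the anode: E°cell = +0.76 − (+0.38) = +0.38 V, n = 2.
Overall: 2 Fe³⁺(aq) + Cu(s) → 2 Fe²⁺(aq) + Cu²⁺(aq)
Q = [Fe²⁺]^2·[Cu²⁺] / ([Fe³⁺]^2); log Q = -2.026.
E = E° − (0.0592/n) log Q = +0.38 − (0.0592/2)(-2.026) = +0.440 V.

+0.440 V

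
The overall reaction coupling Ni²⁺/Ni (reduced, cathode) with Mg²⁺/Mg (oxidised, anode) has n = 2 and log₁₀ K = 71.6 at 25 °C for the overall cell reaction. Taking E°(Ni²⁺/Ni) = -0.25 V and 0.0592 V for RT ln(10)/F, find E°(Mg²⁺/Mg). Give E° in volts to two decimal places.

-2.37 V

E°cell = (0.0592/n)·log K = (0.0592/2)(71.6) = +2.119 V.
Since Ni²⁺/Ni is the cathode and Mg²⁺/Mg the anode, E°cell = E°(Ni²⁺/Ni) − E°(Mg²⁺/Mg).
So E°(Mg²⁺/Mg) = E°(Ni²⁺/Ni) − E°cell = (-0.25) − (+2.119) = -2.37 V.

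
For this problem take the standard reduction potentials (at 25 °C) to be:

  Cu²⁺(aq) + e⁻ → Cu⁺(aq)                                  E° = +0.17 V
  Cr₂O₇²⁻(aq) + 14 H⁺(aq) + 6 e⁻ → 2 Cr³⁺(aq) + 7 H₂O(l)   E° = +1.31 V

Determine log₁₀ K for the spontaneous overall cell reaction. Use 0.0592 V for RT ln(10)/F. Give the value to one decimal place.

Cathode: Cr₂O₇²⁻/Cr³⁺; anode: Cu²⁺/Cu⁺. E°cell = +1.14 V, n = 6.
log K = nE°cell / 0.0592 = (6)(+1.14) / 0.0592 = 115.5.

115.5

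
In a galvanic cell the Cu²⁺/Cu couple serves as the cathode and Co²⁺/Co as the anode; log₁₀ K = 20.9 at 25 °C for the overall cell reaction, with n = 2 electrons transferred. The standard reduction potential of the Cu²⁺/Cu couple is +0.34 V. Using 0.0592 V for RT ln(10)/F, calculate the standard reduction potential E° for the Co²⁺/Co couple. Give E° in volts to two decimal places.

-0.28 V

E°cell = (0.0592/n)·log K = (0.0592/2)(20.9) = +0.619 V.
Since Cu²⁺/Cu is the cathode and Co²⁺/Co the anode, E°cell = E°(Cu²⁺/Cu) − E°(Co²⁺/Co).
So E°(Co²⁺/Co) = E°(Cu²⁺/Cu) − E°cell = (+0.34) − (+0.619) = -0.28 V.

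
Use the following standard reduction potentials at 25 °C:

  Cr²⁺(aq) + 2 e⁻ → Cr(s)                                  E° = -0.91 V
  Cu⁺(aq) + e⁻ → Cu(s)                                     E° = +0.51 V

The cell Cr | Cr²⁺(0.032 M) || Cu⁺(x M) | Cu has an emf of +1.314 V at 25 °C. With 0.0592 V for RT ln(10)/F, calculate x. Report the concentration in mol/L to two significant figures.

0.0029 M

Cu⁺/Cu is the cathode, Cr²⁺/Cr the anode: E°cell = +1.42 V, n = 2.
Overall reaction: 2 Cu⁺(aq) + Cr(s) → 2 Cu(s) + Cr²⁺(aq); Q = [Cr²⁺]^1/[Cu⁺]^2.
From E = E° − (0.0592/n) log Q: log Q = (E° − E)·n/0.0592 = (+1.42 − (+1.314))·2/0.0592 = 3.5811.
So 2·log[Cu⁺] = 1·log(0.032) − log Q = -1.4949 − (3.5811) = -5.0760; log[Cu⁺] = -5.0760 / 2 = -2.5380; [Cu⁺] = 10^(-2.5380) ≈ 0.0029 M.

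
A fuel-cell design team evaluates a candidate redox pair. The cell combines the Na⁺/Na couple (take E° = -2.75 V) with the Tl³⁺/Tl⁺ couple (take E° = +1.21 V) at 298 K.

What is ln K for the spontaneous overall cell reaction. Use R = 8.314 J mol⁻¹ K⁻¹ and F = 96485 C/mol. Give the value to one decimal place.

308.4

Cathode: Tl³⁺/Tl⁺; anode: Na⁺/Na. E°cell = (+1.21) − (-2.75) = +3.96 V, with n = 2.
ΔG° = −nFE° = −RT ln K, so ln K = nFE°/(RT) = (2)(96485)(+3.96) / ((8.314)(298)) = 308.431.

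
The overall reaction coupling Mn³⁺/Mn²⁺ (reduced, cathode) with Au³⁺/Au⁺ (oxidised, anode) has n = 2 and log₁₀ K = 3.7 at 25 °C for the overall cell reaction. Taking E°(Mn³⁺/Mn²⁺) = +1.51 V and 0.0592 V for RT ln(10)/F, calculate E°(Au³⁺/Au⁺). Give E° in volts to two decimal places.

E°cell = (0.0592/n)·log K = (0.0592/2)(3.7) = +0.110 V.
Since Mn³⁺/Mn²⁺ is the cathode and Au³⁺/Au⁺ the anode, E°cell = E°(Mn³⁺/Mn²⁺) − E°(Au³⁺/Au⁺).
So E°(Au³⁺/Au⁺) = E°(Mn³⁺/Mn²⁺) − E°cell = (+1.51) − (+0.110) = +1.40 V.

+1.40 V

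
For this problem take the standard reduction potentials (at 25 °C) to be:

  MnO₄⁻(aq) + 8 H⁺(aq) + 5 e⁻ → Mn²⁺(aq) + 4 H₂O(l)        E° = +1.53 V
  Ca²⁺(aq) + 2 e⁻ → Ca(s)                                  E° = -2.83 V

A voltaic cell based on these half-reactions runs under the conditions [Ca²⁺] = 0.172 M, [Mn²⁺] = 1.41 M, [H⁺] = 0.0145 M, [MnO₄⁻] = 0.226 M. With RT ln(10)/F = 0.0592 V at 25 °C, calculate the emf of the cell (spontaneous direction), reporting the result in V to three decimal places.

MnO₄⁻/Mn²⁺ is the cathode (higher E°), Ca²⁺/Ca the anode: E°cell = +1.53 − (-2.83) = +4.36 V, n = 10.
Overall: 2 MnO₄⁻(aq) + 16 H⁺(aq) + 5 Ca(s) → 2 Mn²⁺(aq) + 8 H₂O(l) + 5 Ca²⁺(aq)
Q = [Mn²⁺]^2·[Ca²⁺]^5 / ([MnO₄⁻]^2·[H⁺]^16); log Q = 27.186.
E = E° − (0.0592/n) log Q = +4.36 − (0.0592/10)(27.186) = +4.199 V.

+4.199 V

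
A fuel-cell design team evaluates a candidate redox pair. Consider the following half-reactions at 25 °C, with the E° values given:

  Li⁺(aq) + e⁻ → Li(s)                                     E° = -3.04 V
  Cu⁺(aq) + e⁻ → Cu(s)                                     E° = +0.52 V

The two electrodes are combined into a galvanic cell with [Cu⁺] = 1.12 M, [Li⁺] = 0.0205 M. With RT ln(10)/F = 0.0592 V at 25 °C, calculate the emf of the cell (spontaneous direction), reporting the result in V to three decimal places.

Cu⁺/Cu is the cathode (higher E°), Li⁺/Li the anode: E°cell = +0.52 − (-3.04) = +3.56 V, n = 1.
Overall: Cu⁺(aq) + Li(s) → Cu(s) + Li⁺(aq)
Q = [Li⁺] / ([Cu⁺]); log Q = -1.737.
E = E° − (0.0592/n) log Q = +3.56 − (0.0592/1)(-1.737) = +3.663 V.

+3.663 V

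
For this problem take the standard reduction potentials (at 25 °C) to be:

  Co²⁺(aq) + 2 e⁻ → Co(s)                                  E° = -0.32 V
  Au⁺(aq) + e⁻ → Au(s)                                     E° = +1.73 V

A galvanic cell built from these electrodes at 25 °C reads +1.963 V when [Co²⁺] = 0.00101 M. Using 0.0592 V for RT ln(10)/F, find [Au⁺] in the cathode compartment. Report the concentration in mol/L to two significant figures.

Au⁺/Au is the cathode, Co²⁺/Co the anode: E°cell = +2.05 V, n = 2.
Overall reaction: 2 Au⁺(aq) + Co(s) → 2 Au(s) + Co²⁺(aq); Q = [Co²⁺]^1/[Au⁺]^2.
From E = E° − (0.0592/n) log Q: log Q = (E° − E)·n/0.0592 = (+2.05 − (+1.963))·2/0.0592 = 2.9392.
So 2·log[Au⁺] = 1·log(0.00101) − log Q = -2.9957 − (2.9392) = -5.9349; log[Au⁺] = -5.9349 / 2 = -2.9674; [Au⁺] = 10^(-2.9674) ≈ 0.0011 M.

0.0011 M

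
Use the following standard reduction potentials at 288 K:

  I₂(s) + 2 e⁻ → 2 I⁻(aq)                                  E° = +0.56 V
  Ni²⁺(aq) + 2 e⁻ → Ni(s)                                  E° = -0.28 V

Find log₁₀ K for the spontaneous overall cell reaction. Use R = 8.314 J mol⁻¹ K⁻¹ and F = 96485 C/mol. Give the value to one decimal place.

Cathode: I₂/I⁻; anode: Ni²⁺/Ni. E°cell = (+0.56) − (-0.28) = +0.84 V, with n = 2.
ΔG° = −nFE° = −RT ln K, so ln K = nFE°/(RT) = (2)(96485)(+0.84) / ((8.314)(288)) = 67.697.
log₁₀ K = 67.697 / ln 10 = 29.4.

29.4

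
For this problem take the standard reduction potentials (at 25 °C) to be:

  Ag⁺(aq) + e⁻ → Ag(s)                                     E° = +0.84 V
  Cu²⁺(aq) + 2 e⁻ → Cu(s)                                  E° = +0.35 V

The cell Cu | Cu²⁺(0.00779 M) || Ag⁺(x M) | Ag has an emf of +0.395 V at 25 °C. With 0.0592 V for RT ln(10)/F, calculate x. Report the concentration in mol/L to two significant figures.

Ag⁺/Ag is the cathode, Cu²⁺/Cu the anode: E°cell = +0.49 V, n = 2.
Overall reaction: 2 Ag⁺(aq) + Cu(s) → 2 Ag(s) + Cu²⁺(aq); Q = [Cu²⁺]^1/[Ag⁺]^2.
From E = E° − (0.0592/n) log Q: log Q = (E° − E)·n/0.0592 = (+0.49 − (+0.395))·2/0.0592 = 3.2095.
So 2·log[Ag⁺] = 1·log(0.00779) − log Q = -2.1085 − (3.2095) = -5.3180; log[Ag⁺] = -5.3180 / 2 = -2.6590; [Ag⁺] = 10^(-2.6590) ≈ 0.0022 M.

0.0022 M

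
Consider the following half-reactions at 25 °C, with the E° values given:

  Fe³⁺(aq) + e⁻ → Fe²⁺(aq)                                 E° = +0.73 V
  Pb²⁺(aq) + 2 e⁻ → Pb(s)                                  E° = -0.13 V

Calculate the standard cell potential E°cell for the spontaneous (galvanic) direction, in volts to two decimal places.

+0.86 V

The Fe³⁺/Fe²⁺ couple has the higher reduction potential, so it is the cathode; Pb²⁺/Pb is oxidised at the anode.
E°cell = E°(cathode) − E°(anode) = (+0.73) − (-0.13) = +0.86 V.
Since E°cell > 0, the reaction is spontaneous under standard conditions.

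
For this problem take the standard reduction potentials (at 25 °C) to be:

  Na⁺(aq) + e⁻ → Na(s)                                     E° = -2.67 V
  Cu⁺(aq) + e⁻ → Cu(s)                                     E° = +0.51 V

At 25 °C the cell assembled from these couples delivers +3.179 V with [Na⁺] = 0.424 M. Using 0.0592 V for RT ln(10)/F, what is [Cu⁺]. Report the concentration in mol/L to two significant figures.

Cu⁺/Cu is the cathode, Na⁺/Na the anode: E°cell = +3.18 V, n = 1.
Overall reaction: Cu⁺(aq) + Na(s) → Cu(s) + Na⁺(aq); Q = [Na⁺]^1/[Cu⁺]^1.
From E = E° − (0.0592/n) log Q: log Q = (E° − E)·n/0.0592 = (+3.18 − (+3.179))·1/0.0592 = 0.0169.
So 1·log[Cu⁺] = 1·log(0.424) − log Q = -0.3726 − (0.0169) = -0.3895; [Cu⁺] = 10^(-0.3895) ≈ 0.41 M.

0.41 M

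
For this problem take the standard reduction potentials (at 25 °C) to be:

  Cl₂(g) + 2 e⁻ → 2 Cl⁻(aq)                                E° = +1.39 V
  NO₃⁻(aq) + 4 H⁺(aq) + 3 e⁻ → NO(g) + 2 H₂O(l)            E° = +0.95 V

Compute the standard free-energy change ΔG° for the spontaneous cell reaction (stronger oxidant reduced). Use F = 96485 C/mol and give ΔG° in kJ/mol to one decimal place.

-254.7 kJ/mol

Cl₂/Cl⁻ (E° = +1.39 V) is the cathode; NO₃⁻/NO (E° = +0.95 V) is the anode, so E°cell = +0.44 V.
Balancing electrons gives n = 6 (lcm of 2 and 3).
ΔG° = −nFE° = −(6)(96485)(+0.44) = -254,720 J = -254.7 kJ/mol.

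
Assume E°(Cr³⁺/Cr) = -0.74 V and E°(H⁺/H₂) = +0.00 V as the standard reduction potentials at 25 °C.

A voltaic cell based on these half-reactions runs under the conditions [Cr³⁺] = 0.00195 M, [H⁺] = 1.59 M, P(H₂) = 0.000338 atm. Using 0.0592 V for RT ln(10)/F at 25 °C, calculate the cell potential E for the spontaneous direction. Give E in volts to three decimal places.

H⁺/H₂ is the cathode (higher E°), Cr³⁺/Cr the anode: E°cell = +0.00 − (-0.74) = +0.74 V, n = 6.
Overall: 6 H⁺(aq) + 2 Cr(s) → 3 H₂(g) + 2 Cr³⁺(aq)
Q = P(H₂)^3·[Cr³⁺]^2 / ([H⁺]^6); log Q = -17.042.
E = E° − (0.0592/n) log Q = +0.74 − (0.0592/6)(-17.042) = +0.908 V.

+0.908 V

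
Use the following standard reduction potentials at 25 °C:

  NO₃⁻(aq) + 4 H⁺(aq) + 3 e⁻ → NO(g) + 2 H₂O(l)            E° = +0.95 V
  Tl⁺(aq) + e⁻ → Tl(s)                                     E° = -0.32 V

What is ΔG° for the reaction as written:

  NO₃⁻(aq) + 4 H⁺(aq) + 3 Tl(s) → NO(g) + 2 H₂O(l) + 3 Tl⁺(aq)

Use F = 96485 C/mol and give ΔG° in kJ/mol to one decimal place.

As written, NO₃⁻/NO is reduced (cathode) and Tl⁺/Tl is oxidised (anode), so E°cell = (+0.95) − (-0.32) = +1.27 V.
Balancing electrons gives n = 3.
ΔG° = −nFE° = −(3)(96485)(+1.27) = -367,608 J = -367.6 kJ/mol.

-367.6 kJ/mol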